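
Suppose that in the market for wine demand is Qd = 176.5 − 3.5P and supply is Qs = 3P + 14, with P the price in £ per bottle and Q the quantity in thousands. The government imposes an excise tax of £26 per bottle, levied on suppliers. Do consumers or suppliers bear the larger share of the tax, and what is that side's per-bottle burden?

Before the tax: set 176.5 − 3.5P = 3P + 14 → P* = £25, Q* = 89.
With the tax collected from suppliers, supply shifts: Qs = 3(P − 26) + 14.
Solving gives Q = 47 with consumers paying £37 and suppliers receiving £11 (the £26 wedge).
Per-bottle burden: consumers £12, suppliers £14.
Suppliers take the larger share because supply is less price-elastic here (demand slope 3.5 vs supply slope 3).
The less price-elastic side of the market bears the larger share of a per-unit tax.

Suppliers bear the larger share: £14 per bottle.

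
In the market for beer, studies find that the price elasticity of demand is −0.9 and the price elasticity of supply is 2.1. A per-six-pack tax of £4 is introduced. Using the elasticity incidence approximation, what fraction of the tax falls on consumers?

Incidence ratio: consumers' share ≈ εs / (εs + |εd|) = 2.1 / (2.1 + 0.9) = 0.7.
Supply is the more elastic side, so consumers bear the larger share.

Consumers' share ≈ 0.7.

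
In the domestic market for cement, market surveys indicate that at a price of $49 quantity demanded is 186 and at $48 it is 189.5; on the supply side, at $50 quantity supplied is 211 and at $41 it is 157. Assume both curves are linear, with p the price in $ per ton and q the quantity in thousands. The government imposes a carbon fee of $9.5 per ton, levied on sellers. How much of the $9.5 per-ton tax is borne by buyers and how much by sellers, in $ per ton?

Demand slope: (189.5 − 186)/(48 − 49) = -3.5, so qd = 357.5 − 3.5p.
Supply slope: (157 − 211)/(41 − 50) = 6, so qs = 6p − 89.
Before the tax: set 357.5 − 3.5p = 6p − 89 → p* = $47, q* = 193.
With the tax collected from sellers, supply shifts: qs = 6(p − 9.5) − 89.
New equilibrium: buyers pay $53, sellers receive $43.5, q = 172. (Wedge: pb − ps = 9.5.)
Burden on buyers: $6; on sellers: $3.5. (They sum to $9.5.)

Buyers bear $6 per ton; sellers bear $3.5 per ton.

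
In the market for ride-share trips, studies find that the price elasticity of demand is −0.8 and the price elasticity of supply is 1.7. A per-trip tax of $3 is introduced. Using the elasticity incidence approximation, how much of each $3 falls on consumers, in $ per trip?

Incidence ratio: consumers' share ≈ εs / (εs + |εd|) = 1.7 / (1.7 + 0.8) = 0.68.
So consumers bear ≈ 0.68 × $3 = $2.04; suppliers bear $0.96.

Consumers bear ≈ $2.04 per trip.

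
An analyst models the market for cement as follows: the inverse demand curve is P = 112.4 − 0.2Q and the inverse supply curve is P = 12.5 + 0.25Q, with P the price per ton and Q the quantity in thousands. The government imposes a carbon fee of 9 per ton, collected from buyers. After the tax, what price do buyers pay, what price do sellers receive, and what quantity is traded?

Rewrite in direct form: Qd = 562 − 5P and Qs = 4P − 50.
Before the tax: set 562 − 5P = 4P − 50 → P* = 68, Q* = 222.
With the tax collected from buyers, demand (in seller-price terms) shifts: Qd = 562 − 5(P + 9).
Solving gives Q = 202 with buyers paying 72 and sellers receiving 63 (the 9 wedge).
The less price-elastic side of the market bears the larger share of a per-unit tax.

Buyers pay 72; sellers receive 63; quantity = 202.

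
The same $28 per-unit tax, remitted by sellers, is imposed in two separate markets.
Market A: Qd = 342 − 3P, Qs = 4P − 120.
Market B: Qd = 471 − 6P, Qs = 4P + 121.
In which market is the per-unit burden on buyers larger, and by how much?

Market A, by $4.8.

Market A: pre-tax P* = $66, Q* = 144; post-tax Q = 96; per-unit burden on buyers = $16.
Market B: pre-tax P* = $35, Q* = 261; post-tax Q = 193.8; per-unit burden on buyers = $11.2.
Difference: $16 vs $11.2 → market A is larger by $4.8.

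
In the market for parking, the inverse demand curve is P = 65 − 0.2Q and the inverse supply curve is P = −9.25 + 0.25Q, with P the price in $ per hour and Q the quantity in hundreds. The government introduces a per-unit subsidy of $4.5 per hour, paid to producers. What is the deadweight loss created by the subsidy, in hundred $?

Rewrite in direct form: Qd = 325 − 5P and Qs = 4P + 37.
Without the subsidy, 325 − 5P = 4P + 37 gives 9P = 288, so P* = $32 and Q* = 165.
With a per-unit subsidy paid to producers, each receives P + 4.5 per unit sold, so supply becomes Qs = 4(P + 4.5) + 37.
New equilibrium: consumers pay $30, producers receive $34.5, Q = 175. (Wedge: Pb − Ps = −4.5.)
Quantity rises by |ΔQ| = |165 − 175| = 10.
DWL = ½ · t · |ΔQ| = ½ · 4.5 · 10 = $22.5.

Deadweight loss = $22.5 hundred.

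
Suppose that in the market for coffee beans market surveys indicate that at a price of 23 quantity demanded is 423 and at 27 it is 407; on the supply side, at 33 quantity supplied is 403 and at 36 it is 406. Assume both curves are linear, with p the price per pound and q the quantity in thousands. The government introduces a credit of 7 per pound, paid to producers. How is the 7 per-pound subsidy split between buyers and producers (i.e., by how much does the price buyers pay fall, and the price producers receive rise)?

Demand slope: (407 − 423)/(27 − 23) = -4, so qd = 515 − 4p.
Supply slope: (406 − 403)/(36 − 33) = 1, so qs = p + 370.
Before the subsidy: set 515 − 4p = p + 370 → p* = 29, q* = 399.
With a per-unit subsidy paid to producers, each receives p + 7 per unit sold, so supply becomes qs = (p + 7) + 370.
Solving gives q = 404.6 with buyers paying 27.6 and producers receiving 34.6 (the 7 wedge).
Gain to buyers: 1.4; to producers: 5.6. (They sum to 7.)

Buyers gain 1.4 per pound; producers gain 5.6 per pound.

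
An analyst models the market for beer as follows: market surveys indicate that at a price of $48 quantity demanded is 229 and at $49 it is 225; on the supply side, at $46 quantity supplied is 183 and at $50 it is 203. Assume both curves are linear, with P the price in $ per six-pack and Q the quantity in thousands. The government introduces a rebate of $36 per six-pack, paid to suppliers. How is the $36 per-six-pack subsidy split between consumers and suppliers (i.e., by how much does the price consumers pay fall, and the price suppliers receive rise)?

Consumers gain $20 per six-pack; suppliers gain $16 per six-pack.

Demand slope: (225 − 229)/(49 − 48) = -4, so Qd = 421 − 4P.
Supply slope: (203 − 183)/(50 − 46) = 5, so Qs = 5P − 47.
Before the subsidy: set 421 − 4P = 5P − 47 → P* = $52, Q* = 213.
With a per-unit subsidy paid to suppliers, each receives P + 36 per unit sold, so supply becomes Qs = 5(P + 36) − 47.
Solving gives Q = 293 with consumers paying $32 and suppliers receiving $68 (the $36 wedge).
Gain to consumers: $20; to suppliers: $16. (They sum to $36.)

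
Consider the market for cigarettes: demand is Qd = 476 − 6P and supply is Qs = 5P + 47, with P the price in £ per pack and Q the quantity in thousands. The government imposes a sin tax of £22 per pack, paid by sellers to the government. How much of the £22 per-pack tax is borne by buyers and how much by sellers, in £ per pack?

Buyers bear £10 per pack; sellers bear £12 per pack.

Without the tax, 476 − 6P = 5P + 47 gives 11P = 429, so P* = £39 and Q* = 242.
With the tax collected from sellers, supply shifts: Qs = 5(P − 22) + 47.
New equilibrium: buyers pay £49, sellers receive £27, Q = 182. (Wedge: Pb − Ps = 22.)
Burden on buyers: £10; on sellers: £12. (They sum to £22.)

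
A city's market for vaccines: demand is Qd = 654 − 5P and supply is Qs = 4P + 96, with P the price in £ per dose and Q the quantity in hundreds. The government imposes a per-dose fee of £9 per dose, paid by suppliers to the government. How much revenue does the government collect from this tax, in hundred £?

Tax revenue = £2916 hundred.

Before the tax: set 654 − 5P = 4P + 96 → P* = £62, Q* = 344.
With the tax collected from suppliers, supply shifts: Qs = 4(P − 9) + 96.
New equilibrium: buyers pay £66, suppliers receive £57, Q = 324. (Wedge: Pb − Ps = 9.)
Revenue = t · Q = 9 · 324 = £2916.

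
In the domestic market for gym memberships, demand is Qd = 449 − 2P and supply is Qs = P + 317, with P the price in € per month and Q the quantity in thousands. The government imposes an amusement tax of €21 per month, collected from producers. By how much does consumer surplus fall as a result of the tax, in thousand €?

Consumer surplus falls by €2478 thousand.

Without the tax, 449 − 2P = P + 317 gives 3P = 132, so P* = €44 and Q* = 361.
With the tax collected from producers, supply shifts: Qs = (P − 21) + 317.
New equilibrium: buyers pay €51, producers receive €30, Q = 347. (Wedge: Pb − Ps = 21.)
ΔCS is the trapezoid between Q = 347 and Q = 361 of height €7: ½ · (361 + 347) · 7 = €2478.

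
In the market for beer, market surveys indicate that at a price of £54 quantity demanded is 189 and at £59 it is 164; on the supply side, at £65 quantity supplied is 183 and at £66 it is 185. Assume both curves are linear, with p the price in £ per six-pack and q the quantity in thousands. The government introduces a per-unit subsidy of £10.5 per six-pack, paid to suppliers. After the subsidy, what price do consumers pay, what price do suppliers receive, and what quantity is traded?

Consumers pay £55; suppliers receive £65.5; quantity = 184.

Demand slope: (164 − 189)/(59 − 54) = -5, so qd = 459 − 5p.
Supply slope: (185 − 183)/(66 − 65) = 2, so qs = 2p + 53.
Before the subsidy: set 459 − 5p = 2p + 53 → p* = £58, q* = 169.
With a per-unit subsidy paid to suppliers, each receives p + 10.5 per unit sold, so supply becomes qs = 2(p + 10.5) + 53.
New equilibrium: consumers pay £55, suppliers receive £65.5, q = 184. (Wedge: pb − ps = −10.5.)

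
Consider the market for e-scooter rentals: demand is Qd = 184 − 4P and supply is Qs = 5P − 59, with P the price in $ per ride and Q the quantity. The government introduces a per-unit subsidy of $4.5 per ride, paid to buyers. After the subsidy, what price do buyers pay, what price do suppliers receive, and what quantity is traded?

Before the subsidy: set 184 − 4P = 5P − 59 → P* = $27, Q* = 76.
With a per-unit subsidy paid to buyers, each effectively pays P − 4.5, so demand becomes Qd = 184 − 4(P − 4.5).
New equilibrium: buyers pay $24.5, suppliers receive $29, Q = 86. (Wedge: Pb − Ps = −4.5.)

Buyers pay $24.5; suppliers receive $29; quantity = 86.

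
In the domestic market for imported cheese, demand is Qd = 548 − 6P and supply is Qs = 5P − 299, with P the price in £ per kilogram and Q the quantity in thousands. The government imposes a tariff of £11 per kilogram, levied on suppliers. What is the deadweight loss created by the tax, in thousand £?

Before the tax: set 548 − 6P = 5P − 299 → P* = £77, Q* = 86.
With the tax collected from suppliers, supply shifts: Qs = 5(P − 11) − 299.
Solving gives Q = 56 with buyers paying £82 and suppliers receiving £71 (the £11 wedge).
Quantity falls by |ΔQ| = |86 − 56| = 30.
DWL = ½ · t · |ΔQ| = ½ · 11 · 30 = £165.

Deadweight loss = £165 thousand.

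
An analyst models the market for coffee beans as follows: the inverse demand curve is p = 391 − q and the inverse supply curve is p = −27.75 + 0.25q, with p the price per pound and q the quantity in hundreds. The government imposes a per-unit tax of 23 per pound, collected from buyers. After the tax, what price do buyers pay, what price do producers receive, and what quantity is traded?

Buyers pay 74.4; producers receive 51.4; quantity = 316.6.

Rewrite in direct form: qd = 391 − p and qs = 4p + 111.
Without the tax, 391 − p = 4p + 111 gives 5p = 280, so p* = 56 and q* = 335.
With the tax collected from buyers, demand (in seller-price terms) shifts: qd = 391 − (p + 23).
New equilibrium: buyers pay 74.4, producers receive 51.4, q = 316.6. (Wedge: pb − ps = 23.)
The less price-elastic side of the market bears the larger share of a per-unit tax.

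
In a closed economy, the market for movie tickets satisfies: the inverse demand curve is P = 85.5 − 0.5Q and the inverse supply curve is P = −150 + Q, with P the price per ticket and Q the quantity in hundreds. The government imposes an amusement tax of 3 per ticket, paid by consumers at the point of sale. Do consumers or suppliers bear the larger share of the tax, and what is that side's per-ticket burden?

Suppliers bear the larger share: 2 per ticket.

Inverting to Q(P) form: Qd = 171 − 2P; Qs = P + 150.
Before the tax: set 171 − 2P = P + 150 → P* = 7, Q* = 157.
With the tax collected from consumers, demand (in seller-price terms) shifts: Qd = 171 − 2(P + 3).
Solving gives Q = 155 with consumers paying 8 and suppliers receiving 5 (the 3 wedge).
Per-ticket burden: consumers 1, suppliers 2.
Suppliers take the larger share because supply is less price-elastic here (demand slope 2 vs supply slope 1).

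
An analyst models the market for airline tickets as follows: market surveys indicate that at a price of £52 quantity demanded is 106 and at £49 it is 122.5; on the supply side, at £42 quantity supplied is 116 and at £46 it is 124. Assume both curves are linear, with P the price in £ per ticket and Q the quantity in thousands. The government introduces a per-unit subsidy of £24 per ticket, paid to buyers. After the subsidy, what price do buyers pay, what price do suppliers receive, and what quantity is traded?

Buyers pay £41.6; suppliers receive £65.6; quantity = 163.2.

Demand slope: (122.5 − 106)/(49 − 52) = -5.5, so Qd = 392 − 5.5P.
Supply slope: (124 − 116)/(46 − 42) = 2, so Qs = 2P + 32.
Without the subsidy, 392 − 5.5P = 2P + 32 gives 7.5P = 360, so P* = £48 and Q* = 128.
With a per-unit subsidy paid to buyers, each effectively pays P − 24, so demand becomes Qd = 392 − 5.5(P − 24).
New equilibrium: buyers pay £41.6, suppliers receive £65.6, Q = 163.2. (Wedge: Pb − Ps = −24.)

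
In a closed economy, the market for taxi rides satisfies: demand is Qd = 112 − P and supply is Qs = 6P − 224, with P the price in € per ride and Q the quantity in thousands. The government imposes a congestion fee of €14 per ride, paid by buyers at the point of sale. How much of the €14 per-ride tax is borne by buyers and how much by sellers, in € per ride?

Without the tax, 112 − P = 6P − 224 gives 7P = 336, so P* = €48 and Q* = 64.
With the tax collected from buyers, demand (in seller-price terms) shifts: Qd = 112 − (P + 14).
New equilibrium: buyers pay €60, sellers receive €46, Q = 52. (Wedge: Pb − Ps = 14.)
Burden on buyers: €12; on sellers: €2. (They sum to €14.)
The less price-elastic side of the market bears the larger share of a per-unit tax.

Buyers bear €12 per ride; sellers bear €2 per ride.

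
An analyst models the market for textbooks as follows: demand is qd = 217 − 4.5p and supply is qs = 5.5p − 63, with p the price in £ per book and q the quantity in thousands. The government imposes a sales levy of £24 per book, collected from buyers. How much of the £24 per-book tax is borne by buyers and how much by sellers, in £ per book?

Without the tax, 217 − 4.5p = 5.5p − 63 gives 10p = 280, so p* = £28 and q* = 91.
With the tax collected from buyers, demand (in seller-price terms) shifts: qd = 217 − 4.5(p + 24).
Solving gives q = 31.6 with buyers paying £41.2 and sellers receiving £17.2 (the £24 wedge).
Burden on buyers: £13.2; on sellers: £10.8. (They sum to £24.)
The less price-elastic side of the market bears the larger share of a per-unit tax.

Buyers bear £13.2 per book; sellers bear £10.8 per book.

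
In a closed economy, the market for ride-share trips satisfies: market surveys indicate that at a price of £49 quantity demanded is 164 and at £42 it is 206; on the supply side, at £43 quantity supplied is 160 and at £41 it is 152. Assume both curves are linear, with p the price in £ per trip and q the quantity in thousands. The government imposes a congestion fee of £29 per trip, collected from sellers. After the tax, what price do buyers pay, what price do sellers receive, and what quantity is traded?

Demand slope: (206 − 164)/(42 − 49) = -6, so qd = 458 − 6p.
Supply slope: (152 − 160)/(41 − 43) = 4, so qs = 4p − 12.
Before the tax: set 458 − 6p = 4p − 12 → p* = £47, q* = 176.
With the tax collected from sellers, supply shifts: qs = 4(p − 29) − 12.
New equilibrium: buyers pay £58.6, sellers receive £29.6, q = 106.4. (Wedge: pb − ps = 29.)

Buyers pay £58.6; sellers receive £29.6; quantity = 106.4.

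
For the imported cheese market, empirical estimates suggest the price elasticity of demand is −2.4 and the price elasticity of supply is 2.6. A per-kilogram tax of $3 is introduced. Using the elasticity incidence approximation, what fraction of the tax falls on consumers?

Incidence ratio: consumers' share ≈ εs / (εs + |εd|) = 2.6 / (2.6 + 2.4) = 0.52.
Supply is the more elastic side, so consumers bear the larger share.

Consumers' share ≈ 0.52.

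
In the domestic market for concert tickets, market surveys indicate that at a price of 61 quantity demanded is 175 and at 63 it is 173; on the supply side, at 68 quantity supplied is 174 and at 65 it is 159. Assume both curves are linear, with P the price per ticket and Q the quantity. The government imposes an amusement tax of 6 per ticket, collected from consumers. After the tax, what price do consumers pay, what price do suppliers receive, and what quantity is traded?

Consumers pay 72; suppliers receive 66; quantity = 164.

Demand slope: (173 − 175)/(63 − 61) = -1, so Qd = 236 − P.
Supply slope: (159 − 174)/(65 − 68) = 5, so Qs = 5P − 166.
Without the tax, 236 − P = 5P − 166 gives 6P = 402, so P* = 67 and Q* = 169.
With the tax collected from consumers, demand (in seller-price terms) shifts: Qd = 236 − (P + 6).
New equilibrium: consumers pay 72, suppliers receive 66, Q = 164. (Wedge: Pb − Ps = 6.)
The less price-elastic side of the market bears the larger share of a per-unit tax.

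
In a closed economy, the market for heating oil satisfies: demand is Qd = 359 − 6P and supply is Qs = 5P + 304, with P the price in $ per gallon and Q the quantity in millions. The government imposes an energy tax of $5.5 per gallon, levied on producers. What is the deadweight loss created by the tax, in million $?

Deadweight loss = $41.25 million.

Before the tax: set 359 − 6P = 5P + 304 → P* = $5, Q* = 329.
With the tax collected from producers, supply shifts: Qs = 5(P − 5.5) + 304.
New equilibrium: consumers pay $7.5, producers receive $2, Q = 314. (Wedge: Pb − Ps = 5.5.)
Quantity falls by |ΔQ| = |329 − 314| = 15.
DWL = ½ · t · |ΔQ| = ½ · 5.5 · 15 = $41.25.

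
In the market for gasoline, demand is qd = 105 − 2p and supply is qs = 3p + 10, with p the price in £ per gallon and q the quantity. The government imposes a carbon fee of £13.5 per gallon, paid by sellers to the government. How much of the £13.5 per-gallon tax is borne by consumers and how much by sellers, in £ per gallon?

Without the tax, 105 − 2p = 3p + 10 gives 5p = 95, so p* = £19 and q* = 67.
With the tax collected from sellers, supply shifts: qs = 3(p − 13.5) + 10.
New equilibrium: consumers pay £27.1, sellers receive £13.6, q = 50.8. (Wedge: pb − ps = 13.5.)
Burden on consumers: £8.1; on sellers: £5.4. (They sum to £13.5.)

Consumers bear £8.1 per gallon; sellers bear £5.4 per gallon.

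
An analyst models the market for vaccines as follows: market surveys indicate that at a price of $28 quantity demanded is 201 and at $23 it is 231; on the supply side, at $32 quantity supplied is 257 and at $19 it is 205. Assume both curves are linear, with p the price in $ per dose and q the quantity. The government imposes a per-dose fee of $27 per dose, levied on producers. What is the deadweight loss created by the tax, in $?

Demand slope: (231 − 201)/(23 − 28) = -6, so qd = 369 − 6p.
Supply slope: (205 − 257)/(19 − 32) = 4, so qs = 4p + 129.
Before the tax: set 369 − 6p = 4p + 129 → p* = $24, q* = 225.
With the tax collected from producers, supply shifts: qs = 4(p − 27) + 129.
Solving gives q = 160.2 with consumers paying $34.8 and producers receiving $7.8 (the $27 wedge).
Quantity falls by |ΔQ| = |225 − 160.2| = 64.8.
DWL = ½ · t · |ΔQ| = ½ · 27 · 64.8 = $874.8.

Deadweight loss = $874.8.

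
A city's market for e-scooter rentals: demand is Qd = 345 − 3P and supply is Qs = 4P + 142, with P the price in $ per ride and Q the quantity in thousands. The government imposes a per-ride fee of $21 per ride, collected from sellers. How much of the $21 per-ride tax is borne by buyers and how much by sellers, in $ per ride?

Without the tax, 345 − 3P = 4P + 142 gives 7P = 203, so P* = $29 and Q* = 258.
With the tax collected from sellers, supply shifts: Qs = 4(P − 21) + 142.
New equilibrium: buyers pay $41, sellers receive $20, Q = 222. (Wedge: Pb − Ps = 21.)
Burden on buyers: $12; on sellers: $9. (They sum to $21.)

Buyers bear $12 per ride; sellers bear $9 per ride.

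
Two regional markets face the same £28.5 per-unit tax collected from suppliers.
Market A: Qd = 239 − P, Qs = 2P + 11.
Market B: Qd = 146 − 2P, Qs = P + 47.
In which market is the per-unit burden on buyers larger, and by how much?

Market A: pre-tax P* = £76, Q* = 163; post-tax Q = 144; per-unit burden on buyers = £19.
Market B: pre-tax P* = £33, Q* = 80; post-tax Q = 61; per-unit burden on buyers = £9.5.
Difference: £19 vs £9.5 → market A is larger by £9.5.

Market A, by £9.5.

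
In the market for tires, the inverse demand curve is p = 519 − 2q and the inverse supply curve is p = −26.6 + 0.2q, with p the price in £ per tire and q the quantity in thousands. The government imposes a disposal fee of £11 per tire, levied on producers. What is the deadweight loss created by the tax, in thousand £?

Rewrite in direct form: qd = 259.5 − 0.5p and qs = 5p + 133.
Before the tax: set 259.5 − 0.5p = 5p + 133 → p* = £23, q* = 248.
With the tax collected from producers, supply shifts: qs = 5(p − 11) + 133.
New equilibrium: buyers pay £33, producers receive £22, q = 243. (Wedge: pb − ps = 11.)
Quantity falls by |ΔQ| = |248 − 243| = 5.
DWL = ½ · t · |ΔQ| = ½ · 11 · 5 = £27.5.

Deadweight loss = £27.5 thousand.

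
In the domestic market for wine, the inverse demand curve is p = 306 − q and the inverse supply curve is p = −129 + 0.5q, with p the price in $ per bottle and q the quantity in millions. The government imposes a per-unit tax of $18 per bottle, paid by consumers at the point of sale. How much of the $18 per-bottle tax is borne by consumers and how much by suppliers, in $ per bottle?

Rewrite in direct form: qd = 306 − p and qs = 2p + 258.
Without the tax, 306 − p = 2p + 258 gives 3p = 48, so p* = $16 and q* = 290.
With the tax collected from consumers, demand (in seller-price terms) shifts: qd = 306 − (p + 18).
New equilibrium: consumers pay $28, suppliers receive $10, q = 278. (Wedge: pb − ps = 18.)
Burden on consumers: $12; on suppliers: $6. (They sum to $18.)
The less price-elastic side of the market bears the larger share of a per-unit tax.

Consumers bear $12 per bottle; suppliers bear $6 per bottle.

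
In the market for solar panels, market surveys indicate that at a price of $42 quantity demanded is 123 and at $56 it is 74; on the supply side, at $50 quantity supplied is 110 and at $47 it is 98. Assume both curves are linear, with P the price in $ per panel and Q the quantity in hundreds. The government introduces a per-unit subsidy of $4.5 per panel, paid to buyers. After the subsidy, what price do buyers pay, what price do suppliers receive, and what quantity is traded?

Demand slope: (74 − 123)/(56 − 42) = -3.5, so Qd = 270 − 3.5P.
Supply slope: (98 − 110)/(47 − 50) = 4, so Qs = 4P − 90.
Without the subsidy, 270 − 3.5P = 4P − 90 gives 7.5P = 360, so P* = $48 and Q* = 102.
With a per-unit subsidy paid to buyers, each effectively pays P − 4.5, so demand becomes Qd = 270 − 3.5(P − 4.5).
Solving gives Q = 110.4 with buyers paying $45.6 and suppliers receiving $50.1 (the $4.5 wedge).

Buyers pay $45.6; suppliers receive $50.1; quantity = 110.4.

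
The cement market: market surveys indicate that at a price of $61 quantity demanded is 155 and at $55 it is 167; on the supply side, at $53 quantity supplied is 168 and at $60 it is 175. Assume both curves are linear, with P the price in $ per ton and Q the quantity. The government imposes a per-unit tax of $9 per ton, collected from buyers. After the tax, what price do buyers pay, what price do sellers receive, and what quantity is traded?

Demand slope: (167 − 155)/(55 − 61) = -2, so Qd = 277 − 2P.
Supply slope: (175 − 168)/(60 − 53) = 1, so Qs = P + 115.
Before the tax: set 277 − 2P = P + 115 → P* = $54, Q* = 169.
With the tax collected from buyers, demand (in seller-price terms) shifts: Qd = 277 − 2(P + 9).
New equilibrium: buyers pay $57, sellers receive $48, Q = 163. (Wedge: Pb − Ps = 9.)
The less price-elastic side of the market bears the larger share of a per-unit tax.

Buyers pay $57; sellers receive $48; quantity = 163.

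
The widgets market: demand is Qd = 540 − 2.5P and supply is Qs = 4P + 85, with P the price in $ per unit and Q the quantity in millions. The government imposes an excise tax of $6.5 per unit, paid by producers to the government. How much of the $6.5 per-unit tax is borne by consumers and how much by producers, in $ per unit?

Before the tax: set 540 − 2.5P = 4P + 85 → P* = $70, Q* = 365.
With the tax collected from producers, supply shifts: Qs = 4(P − 6.5) + 85.
Solving gives Q = 355 with consumers paying $74 and producers receiving $67.5 (the $6.5 wedge).
Burden on consumers: $4; on producers: $2.5. (They sum to $6.5.)
The less price-elastic side of the market bears the larger share of a per-unit tax.

Consumers bear $4 per unit; producers bear $2.5 per unit.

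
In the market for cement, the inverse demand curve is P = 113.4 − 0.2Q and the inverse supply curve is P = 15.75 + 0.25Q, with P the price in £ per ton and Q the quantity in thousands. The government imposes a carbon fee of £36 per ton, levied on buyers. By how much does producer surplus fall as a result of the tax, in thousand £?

Inverting to Q(P) form: Qd = 567 − 5P; Qs = 4P − 63.
Without the tax, 567 − 5P = 4P − 63 gives 9P = 630, so P* = £70 and Q* = 217.
With the tax collected from buyers, demand (in seller-price terms) shifts: Qd = 567 − 5(P + 36).
Solving gives Q = 137 with buyers paying £86 and suppliers receiving £50 (the £36 wedge).
ΔPS is the trapezoid between Q = 137 and Q = 217 of height £20: ½ · (217 + 137) · 20 = £3540.

Producer surplus falls by £3540 thousand.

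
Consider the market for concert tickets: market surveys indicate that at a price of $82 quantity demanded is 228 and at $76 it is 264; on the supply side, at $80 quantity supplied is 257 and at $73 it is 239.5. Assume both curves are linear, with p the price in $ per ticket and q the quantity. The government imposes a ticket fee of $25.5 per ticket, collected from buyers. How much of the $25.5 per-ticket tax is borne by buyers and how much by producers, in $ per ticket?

Demand slope: (264 − 228)/(76 − 82) = -6, so qd = 720 − 6p.
Supply slope: (239.5 − 257)/(73 − 80) = 2.5, so qs = 2.5p + 57.
Without the tax, 720 − 6p = 2.5p + 57 gives 8.5p = 663, so p* = $78 and q* = 252.
With the tax collected from buyers, demand (in seller-price terms) shifts: qd = 720 − 6(p + 25.5).
New equilibrium: buyers pay $85.5, producers receive $60, q = 207. (Wedge: pb − ps = 25.5.)
Burden on buyers: $7.5; on producers: $18. (They sum to $25.5.)

Buyers bear $7.5 per ticket; producers bear $18 per ticket.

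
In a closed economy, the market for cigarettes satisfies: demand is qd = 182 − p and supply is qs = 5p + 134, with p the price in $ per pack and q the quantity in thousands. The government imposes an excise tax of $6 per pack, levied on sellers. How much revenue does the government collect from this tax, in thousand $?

Before the tax: set 182 − p = 5p + 134 → p* = $8, q* = 174.
With the tax collected from sellers, supply shifts: qs = 5(p − 6) + 134.
Solving gives q = 169 with consumers paying $13 and sellers receiving $7 (the $6 wedge).
Revenue = t · Q = 6 · 169 = $1014.

Tax revenue = $1014 thousand.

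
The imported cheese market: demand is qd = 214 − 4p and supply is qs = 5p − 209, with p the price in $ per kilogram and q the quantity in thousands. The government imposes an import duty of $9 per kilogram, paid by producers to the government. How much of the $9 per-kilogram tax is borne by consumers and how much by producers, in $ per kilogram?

Before the tax: set 214 − 4p = 5p − 209 → p* = $47, q* = 26.
With the tax collected from producers, supply shifts: qs = 5(p − 9) − 209.
New equilibrium: consumers pay $52, producers receive $43, q = 6. (Wedge: pb − ps = 9.)
Burden on consumers: $5; on producers: $4. (They sum to $9.)
The less price-elastic side of the market bears the larger share of a per-unit tax.

Consumers bear $5 per kilogram; producers bear $4 per kilogram.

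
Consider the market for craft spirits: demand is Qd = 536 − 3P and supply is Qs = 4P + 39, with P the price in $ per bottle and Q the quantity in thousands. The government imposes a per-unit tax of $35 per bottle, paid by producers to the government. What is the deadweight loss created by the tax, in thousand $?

Deadweight loss = $1050 thousand.

Before the tax: set 536 − 3P = 4P + 39 → P* = $71, Q* = 323.
With the tax collected from producers, supply shifts: Qs = 4(P − 35) + 39.
New equilibrium: consumers pay $91, producers receive $56, Q = 263. (Wedge: Pb − Ps = 35.)
Quantity falls by |ΔQ| = |323 − 263| = 60.
DWL = ½ · t · |ΔQ| = ½ · 35 · 60 = $1050.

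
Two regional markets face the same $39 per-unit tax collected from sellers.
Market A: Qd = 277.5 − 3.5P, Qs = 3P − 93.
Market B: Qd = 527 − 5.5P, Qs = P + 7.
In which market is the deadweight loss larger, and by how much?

Market A, by $585.

Market A: pre-tax P* = $57, Q* = 78; post-tax Q = 15; deadweight loss = $1228.5.
Market B: pre-tax P* = $80, Q* = 87; post-tax Q = 54; deadweight loss = $643.5.
Difference: $1228.5 vs $643.5 → market A is larger by $585.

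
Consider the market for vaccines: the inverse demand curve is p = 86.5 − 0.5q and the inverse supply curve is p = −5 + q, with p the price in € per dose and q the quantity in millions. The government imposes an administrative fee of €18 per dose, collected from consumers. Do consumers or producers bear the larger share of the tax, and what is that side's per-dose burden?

Producers bear the larger share: €12 per dose.

Rewrite in direct form: qd = 173 − 2p and qs = p + 5.
Before the tax: set 173 − 2p = p + 5 → p* = €56, q* = 61.
With the tax collected from consumers, demand (in seller-price terms) shifts: qd = 173 − 2(p + 18).
Solving gives q = 49 with consumers paying €62 and producers receiving €44 (the €18 wedge).
Per-dose burden: consumers €6, producers €12.
Producers take the larger share because supply is less price-elastic here (demand slope 2 vs supply slope 1).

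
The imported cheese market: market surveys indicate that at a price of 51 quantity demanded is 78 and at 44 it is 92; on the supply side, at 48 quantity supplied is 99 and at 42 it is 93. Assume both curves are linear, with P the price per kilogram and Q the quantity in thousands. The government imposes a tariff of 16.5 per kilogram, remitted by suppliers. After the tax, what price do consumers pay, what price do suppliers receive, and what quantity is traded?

Consumers pay 48.5; suppliers receive 32; quantity = 83.

Demand slope: (92 − 78)/(44 − 51) = -2, so Qd = 180 − 2P.
Supply slope: (93 − 99)/(42 − 48) = 1, so Qs = P + 51.
Before the tax: set 180 − 2P = P + 51 → P* = 43, Q* = 94.
With the tax collected from suppliers, supply shifts: Qs = (P − 16.5) + 51.
New equilibrium: consumers pay 48.5, suppliers receive 32, Q = 83. (Wedge: Pb − Ps = 16.5.)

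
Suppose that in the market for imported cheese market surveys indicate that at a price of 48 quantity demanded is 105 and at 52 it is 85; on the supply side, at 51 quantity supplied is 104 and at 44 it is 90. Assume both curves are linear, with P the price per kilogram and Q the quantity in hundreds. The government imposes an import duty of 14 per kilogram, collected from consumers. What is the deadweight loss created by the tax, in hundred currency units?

Deadweight loss = 140 hundred.

Demand slope: (85 − 105)/(52 − 48) = -5, so Qd = 345 − 5P.
Supply slope: (90 − 104)/(44 − 51) = 2, so Qs = 2P + 2.
Before the tax: set 345 − 5P = 2P + 2 → P* = 49, Q* = 100.
With the tax collected from consumers, demand (in seller-price terms) shifts: Qd = 345 − 5(P + 14).
New equilibrium: consumers pay 53, producers receive 39, Q = 80. (Wedge: Pb − Ps = 14.)
Quantity falls by |ΔQ| = |100 − 80| = 20.
DWL = ½ · t · |ΔQ| = ½ · 14 · 20 = 140.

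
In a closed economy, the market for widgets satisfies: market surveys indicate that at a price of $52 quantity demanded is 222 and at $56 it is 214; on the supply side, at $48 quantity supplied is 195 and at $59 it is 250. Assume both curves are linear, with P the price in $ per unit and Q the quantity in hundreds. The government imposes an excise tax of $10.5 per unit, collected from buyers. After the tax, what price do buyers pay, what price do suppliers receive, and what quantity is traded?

Demand slope: (214 − 222)/(56 − 52) = -2, so Qd = 326 − 2P.
Supply slope: (250 − 195)/(59 − 48) = 5, so Qs = 5P − 45.
Before the tax: set 326 − 2P = 5P − 45 → P* = $53, Q* = 220.
With the tax collected from buyers, demand (in seller-price terms) shifts: Qd = 326 − 2(P + 10.5).
New equilibrium: buyers pay $60.5, suppliers receive $50, Q = 205. (Wedge: Pb − Ps = 10.5.)

Buyers pay $60.5; suppliers receive $50; quantity = 205.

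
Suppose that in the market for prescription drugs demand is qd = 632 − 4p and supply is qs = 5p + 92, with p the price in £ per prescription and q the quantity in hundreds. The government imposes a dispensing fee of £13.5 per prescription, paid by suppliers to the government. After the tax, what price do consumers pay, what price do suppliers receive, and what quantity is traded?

Before the tax: set 632 − 4p = 5p + 92 → p* = £60, q* = 392.
With the tax collected from suppliers, supply shifts: qs = 5(p − 13.5) + 92.
New equilibrium: consumers pay £67.5, suppliers receive £54, q = 362. (Wedge: pb − ps = 13.5.)

Consumers pay £67.5; suppliers receive £54; quantity = 362.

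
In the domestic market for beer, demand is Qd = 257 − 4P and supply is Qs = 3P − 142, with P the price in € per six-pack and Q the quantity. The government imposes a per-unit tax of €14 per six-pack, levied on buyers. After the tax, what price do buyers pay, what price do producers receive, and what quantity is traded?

Buyers pay €63; producers receive €49; quantity = 5.

Without the tax, 257 − 4P = 3P − 142 gives 7P = 399, so P* = €57 and Q* = 29.
With the tax collected from buyers, demand (in seller-price terms) shifts: Qd = 257 − 4(P + 14).
New equilibrium: buyers pay €63, producers receive €49, Q = 5. (Wedge: Pb − Ps = 14.)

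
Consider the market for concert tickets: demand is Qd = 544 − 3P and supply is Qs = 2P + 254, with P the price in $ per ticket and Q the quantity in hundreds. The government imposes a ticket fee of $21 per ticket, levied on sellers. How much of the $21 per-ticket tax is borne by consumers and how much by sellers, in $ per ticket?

Before the tax: set 544 − 3P = 2P + 254 → P* = $58, Q* = 370.
With the tax collected from sellers, supply shifts: Qs = 2(P − 21) + 254.
New equilibrium: consumers pay $66.4, sellers receive $45.4, Q = 344.8. (Wedge: Pb − Ps = 21.)
Burden on consumers: $8.4; on sellers: $12.6. (They sum to $21.)

Consumers bear $8.4 per ticket; sellers bear $12.6 per ticket.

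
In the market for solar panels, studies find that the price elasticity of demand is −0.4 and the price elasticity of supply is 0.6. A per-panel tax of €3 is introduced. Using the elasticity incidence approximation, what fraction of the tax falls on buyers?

Buyers' share ≈ 0.6.

Incidence ratio: buyers' share ≈ εs / (εs + |εd|) = 0.6 / (0.6 + 0.4) = 0.6.
Supply is the more elastic side, so buyers bear the larger share.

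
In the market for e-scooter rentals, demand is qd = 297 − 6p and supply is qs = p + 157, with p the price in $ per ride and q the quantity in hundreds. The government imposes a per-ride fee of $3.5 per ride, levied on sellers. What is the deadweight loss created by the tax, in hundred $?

Without the tax, 297 − 6p = p + 157 gives 7p = 140, so p* = $20 and q* = 177.
With the tax collected from sellers, supply shifts: qs = (p − 3.5) + 157.
Solving gives q = 174 with buyers paying $20.5 and sellers receiving $17 (the $3.5 wedge).
Quantity falls by |ΔQ| = |177 − 174| = 3.
DWL = ½ · t · |ΔQ| = ½ · 3.5 · 3 = $5.25.

Deadweight loss = $5.25 hundred.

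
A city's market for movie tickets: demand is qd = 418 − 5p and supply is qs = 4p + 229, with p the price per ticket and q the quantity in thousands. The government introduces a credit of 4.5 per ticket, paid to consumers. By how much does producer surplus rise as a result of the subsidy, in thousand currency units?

Without the subsidy, 418 − 5p = 4p + 229 gives 9p = 189, so p* = 21 and q* = 313.
With a per-unit subsidy paid to consumers, each effectively pays p − 4.5, so demand becomes qd = 418 − 5(p − 4.5).
New equilibrium: consumers pay 19, suppliers receive 23.5, q = 323. (Wedge: pb − ps = −4.5.)
ΔPS is the trapezoid between Q = 323 and Q = 313 of height 2.5: ½ · (313 + 323) · 2.5 = 795.

Producer surplus rises by 795 thousand.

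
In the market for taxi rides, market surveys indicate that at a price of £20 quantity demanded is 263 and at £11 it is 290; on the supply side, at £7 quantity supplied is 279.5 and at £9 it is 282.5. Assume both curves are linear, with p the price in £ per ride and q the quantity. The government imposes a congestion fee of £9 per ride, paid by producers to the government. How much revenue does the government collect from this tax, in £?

Demand slope: (290 − 263)/(11 − 20) = -3, so qd = 323 − 3p.
Supply slope: (282.5 − 279.5)/(9 − 7) = 1.5, so qs = 1.5p + 269.
Before the tax: set 323 − 3p = 1.5p + 269 → p* = £12, q* = 287.
With the tax collected from producers, supply shifts: qs = 1.5(p − 9) + 269.
New equilibrium: buyers pay £15, producers receive £6, q = 278. (Wedge: pb − ps = 9.)
Revenue = t · Q = 9 · 278 = £2502.

Tax revenue = £2502.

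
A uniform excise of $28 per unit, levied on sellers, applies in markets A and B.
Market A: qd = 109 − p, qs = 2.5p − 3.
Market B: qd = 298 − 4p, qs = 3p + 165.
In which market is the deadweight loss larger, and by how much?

Market B, by $392.

Market A: pre-tax p* = $32, q* = 77; post-tax q = 57; deadweight loss = $280.
Market B: pre-tax p* = $19, q* = 222; post-tax q = 174; deadweight loss = $672.
Difference: $280 vs $672 → market B is larger by $392.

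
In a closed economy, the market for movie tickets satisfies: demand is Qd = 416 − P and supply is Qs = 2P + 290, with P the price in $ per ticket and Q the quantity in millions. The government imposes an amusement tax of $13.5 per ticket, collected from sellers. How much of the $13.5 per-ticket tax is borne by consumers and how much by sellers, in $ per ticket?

Consumers bear $9 per ticket; sellers bear $4.5 per ticket.

Before the tax: set 416 − P = 2P + 290 → P* = $42, Q* = 374.
With the tax collected from sellers, supply shifts: Qs = 2(P − 13.5) + 290.
New equilibrium: consumers pay $51, sellers receive $37.5, Q = 365. (Wedge: Pb − Ps = 13.5.)
Burden on consumers: $9; on sellers: $4.5. (They sum to $13.5.)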